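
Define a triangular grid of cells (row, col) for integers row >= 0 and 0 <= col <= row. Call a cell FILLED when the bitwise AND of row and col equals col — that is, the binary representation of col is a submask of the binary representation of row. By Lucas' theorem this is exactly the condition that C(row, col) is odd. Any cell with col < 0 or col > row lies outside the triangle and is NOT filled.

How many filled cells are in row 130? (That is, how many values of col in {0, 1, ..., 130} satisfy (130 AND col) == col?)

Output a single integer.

Answer: 4

Derivation:
130 in binary = 10000010
popcount(130) = number of 1-bits in 10000010 = 2
A col c satisfies (130 AND c) == c iff every set bit of c is also set in 130; each of the 2 set bits of 130 can independently be on or off in c.
count = 2^2 = 4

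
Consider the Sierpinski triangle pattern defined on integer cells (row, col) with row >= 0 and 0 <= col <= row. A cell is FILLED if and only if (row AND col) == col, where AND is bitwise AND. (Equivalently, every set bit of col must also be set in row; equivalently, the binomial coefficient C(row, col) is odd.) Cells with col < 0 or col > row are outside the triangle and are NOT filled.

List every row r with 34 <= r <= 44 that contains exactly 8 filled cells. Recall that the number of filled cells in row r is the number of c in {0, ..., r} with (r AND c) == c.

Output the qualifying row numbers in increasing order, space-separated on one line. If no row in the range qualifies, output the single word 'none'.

Answer: 35 37 38 41 42 44

Derivation:
Row r has 2^popcount(r) filled cells, so we need popcount(r) = log2(8) = 3.
Scan r = 34..44 and keep those with exactly 3 one-bits:
r=34=100010 popcount=2 -> skip
r=35=100011 popcount=3 -> KEEP
r=36=100100 popcount=2 -> skip
r=37=100101 popcount=3 -> KEEP
r=38=100110 popcount=3 -> KEEP
r=39=100111 popcount=4 -> skip
r=40=101000 popcount=2 -> skip
r=41=101001 popcount=3 -> KEEP
r=42=101010 popcount=3 -> KEEP
r=43=101011 popcount=4 -> skip
r=44=101100 popcount=3 -> KEEP
Kept rows: 35 37 38 41 42 44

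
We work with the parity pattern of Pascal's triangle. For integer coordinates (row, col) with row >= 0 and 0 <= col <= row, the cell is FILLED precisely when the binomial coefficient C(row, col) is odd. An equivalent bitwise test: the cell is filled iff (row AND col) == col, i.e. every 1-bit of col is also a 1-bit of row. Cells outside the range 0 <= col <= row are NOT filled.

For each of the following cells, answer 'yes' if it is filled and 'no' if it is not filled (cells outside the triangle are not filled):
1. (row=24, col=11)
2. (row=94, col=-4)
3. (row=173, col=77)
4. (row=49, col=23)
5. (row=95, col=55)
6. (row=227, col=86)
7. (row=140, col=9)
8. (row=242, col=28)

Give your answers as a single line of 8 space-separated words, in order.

(24,11): row=0b11000, col=0b1011, row AND col = 0b1000 = 8; 8 != 11 -> empty
(94,-4): col outside [0, 94] -> not filled
(173,77): row=0b10101101, col=0b1001101, row AND col = 0b1101 = 13; 13 != 77 -> empty
(49,23): row=0b110001, col=0b10111, row AND col = 0b10001 = 17; 17 != 23 -> empty
(95,55): row=0b1011111, col=0b110111, row AND col = 0b10111 = 23; 23 != 55 -> empty
(227,86): row=0b11100011, col=0b1010110, row AND col = 0b1000010 = 66; 66 != 86 -> empty
(140,9): row=0b10001100, col=0b1001, row AND col = 0b1000 = 8; 8 != 9 -> empty
(242,28): row=0b11110010, col=0b11100, row AND col = 0b10000 = 16; 16 != 28 -> empty

Answer: no no no no no no no no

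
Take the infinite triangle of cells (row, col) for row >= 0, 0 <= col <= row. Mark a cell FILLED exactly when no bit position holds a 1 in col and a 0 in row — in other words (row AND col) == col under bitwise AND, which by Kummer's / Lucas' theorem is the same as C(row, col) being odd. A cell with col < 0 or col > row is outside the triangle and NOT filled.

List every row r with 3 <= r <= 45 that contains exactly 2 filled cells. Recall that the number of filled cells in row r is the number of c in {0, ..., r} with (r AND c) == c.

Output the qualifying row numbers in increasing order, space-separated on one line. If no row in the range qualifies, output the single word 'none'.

Row r has 2^popcount(r) filled cells, so we need popcount(r) = log2(2) = 1.
Scan r = 3..45 and keep those with exactly 1 one-bits:
r=3=11 popcount=2 -> skip
r=4=100 popcount=1 -> KEEP
r=5=101 popcount=2 -> skip
r=6=110 popcount=2 -> skip
r=7=111 popcount=3 -> skip
r=8=1000 popcount=1 -> KEEP
r=9=1001 popcount=2 -> skip
r=10=1010 popcount=2 -> skip
r=11=1011 popcount=3 -> skip
r=12=1100 popcount=2 -> skip
r=13=1101 popcount=3 -> skip
r=14=1110 popcount=3 -> skip
r=15=1111 popcount=4 -> skip
r=16=10000 popcount=1 -> KEEP
r=17=10001 popcount=2 -> skip
r=18=10010 popcount=2 -> skip
r=19=10011 popcount=3 -> skip
r=20=10100 popcount=2 -> skip
r=21=10101 popcount=3 -> skip
r=22=10110 popcount=3 -> skip
r=23=10111 popcount=4 -> skip
r=24=11000 popcount=2 -> skip
r=25=11001 popcount=3 -> skip
r=26=11010 popcount=3 -> skip
r=27=11011 popcount=4 -> skip
r=28=11100 popcount=3 -> skip
r=29=11101 popcount=4 -> skip
r=30=11110 popcount=4 -> skip
r=31=11111 popcount=5 -> skip
r=32=100000 popcount=1 -> KEEP
r=33=100001 popcount=2 -> skip
r=34=100010 popcount=2 -> skip
r=35=100011 popcount=3 -> skip
r=36=100100 popcount=2 -> skip
r=37=100101 popcount=3 -> skip
r=38=100110 popcount=3 -> skip
r=39=100111 popcount=4 -> skip
r=40=101000 popcount=2 -> skip
r=41=101001 popcount=3 -> skip
r=42=101010 popcount=3 -> skip
r=43=101011 popcount=4 -> skip
r=44=101100 popcount=3 -> skip
r=45=101101 popcount=4 -> skip
Kept rows: 4 8 16 32

Answer: 4 8 16 32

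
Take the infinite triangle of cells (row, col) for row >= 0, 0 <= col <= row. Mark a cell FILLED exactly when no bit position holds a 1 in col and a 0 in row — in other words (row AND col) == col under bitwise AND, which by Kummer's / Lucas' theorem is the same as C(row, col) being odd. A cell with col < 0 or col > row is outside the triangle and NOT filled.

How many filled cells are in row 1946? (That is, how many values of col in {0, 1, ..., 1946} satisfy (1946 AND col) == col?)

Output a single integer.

Answer: 128

Derivation:
1946 in binary = 11110011010
popcount(1946) = number of 1-bits in 11110011010 = 7
A col c satisfies (1946 AND c) == c iff every set bit of c is also set in 1946; each of the 7 set bits of 1946 can independently be on or off in c.
count = 2^7 = 128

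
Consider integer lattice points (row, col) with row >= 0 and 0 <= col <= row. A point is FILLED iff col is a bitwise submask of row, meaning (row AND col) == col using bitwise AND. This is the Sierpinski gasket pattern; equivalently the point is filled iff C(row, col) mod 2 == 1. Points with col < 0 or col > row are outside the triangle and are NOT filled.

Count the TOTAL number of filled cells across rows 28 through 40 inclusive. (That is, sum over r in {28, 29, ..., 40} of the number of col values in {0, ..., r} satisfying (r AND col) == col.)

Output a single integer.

r28=11100 pc3: +8 =8
r29=11101 pc4: +16 =24
r30=11110 pc4: +16 =40
r31=11111 pc5: +32 =72
r32=100000 pc1: +2 =74
r33=100001 pc2: +4 =78
r34=100010 pc2: +4 =82
r35=100011 pc3: +8 =90
r36=100100 pc2: +4 =94
r37=100101 pc3: +8 =102
r38=100110 pc3: +8 =110
r39=100111 pc4: +16 =126
r40=101000 pc2: +4 =130

Answer: 130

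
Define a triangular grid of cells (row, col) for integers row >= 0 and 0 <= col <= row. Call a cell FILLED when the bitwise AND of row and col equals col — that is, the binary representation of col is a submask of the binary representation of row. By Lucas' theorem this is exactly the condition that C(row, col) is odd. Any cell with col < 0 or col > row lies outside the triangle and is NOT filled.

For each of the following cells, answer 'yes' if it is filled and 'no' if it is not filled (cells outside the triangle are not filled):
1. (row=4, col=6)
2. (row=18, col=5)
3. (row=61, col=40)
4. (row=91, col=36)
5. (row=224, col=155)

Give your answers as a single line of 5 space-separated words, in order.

Answer: no no yes no no

Derivation:
(4,6): col outside [0, 4] -> not filled
(18,5): row=0b10010, col=0b101, row AND col = 0b0 = 0; 0 != 5 -> empty
(61,40): row=0b111101, col=0b101000, row AND col = 0b101000 = 40; 40 == 40 -> filled
(91,36): row=0b1011011, col=0b100100, row AND col = 0b0 = 0; 0 != 36 -> empty
(224,155): row=0b11100000, col=0b10011011, row AND col = 0b10000000 = 128; 128 != 155 -> empty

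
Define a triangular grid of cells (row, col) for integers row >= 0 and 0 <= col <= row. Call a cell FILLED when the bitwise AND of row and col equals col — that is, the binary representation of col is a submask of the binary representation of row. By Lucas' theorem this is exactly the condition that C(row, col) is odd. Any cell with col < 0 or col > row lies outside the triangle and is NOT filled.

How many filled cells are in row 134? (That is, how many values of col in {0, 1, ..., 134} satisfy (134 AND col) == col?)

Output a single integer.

Answer: 8

Derivation:
134 in binary = 10000110
popcount(134) = number of 1-bits in 10000110 = 3
A col c satisfies (134 AND c) == c iff every set bit of c is also set in 134; each of the 3 set bits of 134 can independently be on or off in c.
count = 2^3 = 8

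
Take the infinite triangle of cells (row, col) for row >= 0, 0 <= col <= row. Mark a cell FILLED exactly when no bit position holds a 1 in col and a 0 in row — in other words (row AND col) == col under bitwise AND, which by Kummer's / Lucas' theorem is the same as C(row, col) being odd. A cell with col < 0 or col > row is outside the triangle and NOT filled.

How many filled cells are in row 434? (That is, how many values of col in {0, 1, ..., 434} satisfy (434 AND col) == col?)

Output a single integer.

434 in binary = 110110010
popcount(434) = number of 1-bits in 110110010 = 5
A col c satisfies (434 AND c) == c iff every set bit of c is also set in 434; each of the 5 set bits of 434 can independently be on or off in c.
count = 2^5 = 32

Answer: 32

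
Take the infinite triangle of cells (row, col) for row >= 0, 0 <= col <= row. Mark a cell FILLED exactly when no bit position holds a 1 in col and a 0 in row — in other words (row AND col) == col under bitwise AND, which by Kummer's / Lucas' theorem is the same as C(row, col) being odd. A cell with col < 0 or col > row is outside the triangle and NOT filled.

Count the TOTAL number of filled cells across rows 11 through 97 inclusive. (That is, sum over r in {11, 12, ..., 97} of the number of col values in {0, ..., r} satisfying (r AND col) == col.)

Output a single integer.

Answer: 1190

Derivation:
r11=1011 pc3: +8 =8
r12=1100 pc2: +4 =12
r13=1101 pc3: +8 =20
r14=1110 pc3: +8 =28
r15=1111 pc4: +16 =44
r16=10000 pc1: +2 =46
r17=10001 pc2: +4 =50
r18=10010 pc2: +4 =54
r19=10011 pc3: +8 =62
r20=10100 pc2: +4 =66
r21=10101 pc3: +8 =74
r22=10110 pc3: +8 =82
r23=10111 pc4: +16 =98
r24=11000 pc2: +4 =102
r25=11001 pc3: +8 =110
r26=11010 pc3: +8 =118
r27=11011 pc4: +16 =134
r28=11100 pc3: +8 =142
r29=11101 pc4: +16 =158
r30=11110 pc4: +16 =174
r31=11111 pc5: +32 =206
r32=100000 pc1: +2 =208
r33=100001 pc2: +4 =212
r34=100010 pc2: +4 =216
r35=100011 pc3: +8 =224
r36=100100 pc2: +4 =228
r37=100101 pc3: +8 =236
r38=100110 pc3: +8 =244
r39=100111 pc4: +16 =260
r40=101000 pc2: +4 =264
r41=101001 pc3: +8 =272
r42=101010 pc3: +8 =280
r43=101011 pc4: +16 =296
r44=101100 pc3: +8 =304
r45=101101 pc4: +16 =320
r46=101110 pc4: +16 =336
r47=101111 pc5: +32 =368
r48=110000 pc2: +4 =372
r49=110001 pc3: +8 =380
r50=110010 pc3: +8 =388
r51=110011 pc4: +16 =404
r52=110100 pc3: +8 =412
r53=110101 pc4: +16 =428
r54=110110 pc4: +16 =444
r55=110111 pc5: +32 =476
r56=111000 pc3: +8 =484
r57=111001 pc4: +16 =500
r58=111010 pc4: +16 =516
r59=111011 pc5: +32 =548
r60=111100 pc4: +16 =564
r61=111101 pc5: +32 =596
r62=111110 pc5: +32 =628
r63=111111 pc6: +64 =692
r64=1000000 pc1: +2 =694
r65=1000001 pc2: +4 =698
r66=1000010 pc2: +4 =702
r67=1000011 pc3: +8 =710
r68=1000100 pc2: +4 =714
r69=1000101 pc3: +8 =722
r70=1000110 pc3: +8 =730
r71=1000111 pc4: +16 =746
r72=1001000 pc2: +4 =750
r73=1001001 pc3: +8 =758
r74=1001010 pc3: +8 =766
r75=1001011 pc4: +16 =782
r76=1001100 pc3: +8 =790
r77=1001101 pc4: +16 =806
r78=1001110 pc4: +16 =822
r79=1001111 pc5: +32 =854
r80=1010000 pc2: +4 =858
r81=1010001 pc3: +8 =866
r82=1010010 pc3: +8 =874
r83=1010011 pc4: +16 =890
r84=1010100 pc3: +8 =898
r85=1010101 pc4: +16 =914
r86=1010110 pc4: +16 =930
r87=1010111 pc5: +32 =962
r88=1011000 pc3: +8 =970
r89=1011001 pc4: +16 =986
r90=1011010 pc4: +16 =1002
r91=1011011 pc5: +32 =1034
r92=1011100 pc4: +16 =1050
r93=1011101 pc5: +32 =1082
r94=1011110 pc5: +32 =1114
r95=1011111 pc6: +64 =1178
r96=1100000 pc2: +4 =1182
r97=1100001 pc3: +8 =1190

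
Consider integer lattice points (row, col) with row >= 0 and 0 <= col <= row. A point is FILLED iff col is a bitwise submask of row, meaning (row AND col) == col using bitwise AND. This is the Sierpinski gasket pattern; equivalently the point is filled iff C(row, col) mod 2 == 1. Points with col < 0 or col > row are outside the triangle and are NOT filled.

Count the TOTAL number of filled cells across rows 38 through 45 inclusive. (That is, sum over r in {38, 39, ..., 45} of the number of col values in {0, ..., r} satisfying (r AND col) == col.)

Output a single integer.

Answer: 84

Derivation:
r38=100110 pc3: +8 =8
r39=100111 pc4: +16 =24
r40=101000 pc2: +4 =28
r41=101001 pc3: +8 =36
r42=101010 pc3: +8 =44
r43=101011 pc4: +16 =60
r44=101100 pc3: +8 =68
r45=101101 pc4: +16 =84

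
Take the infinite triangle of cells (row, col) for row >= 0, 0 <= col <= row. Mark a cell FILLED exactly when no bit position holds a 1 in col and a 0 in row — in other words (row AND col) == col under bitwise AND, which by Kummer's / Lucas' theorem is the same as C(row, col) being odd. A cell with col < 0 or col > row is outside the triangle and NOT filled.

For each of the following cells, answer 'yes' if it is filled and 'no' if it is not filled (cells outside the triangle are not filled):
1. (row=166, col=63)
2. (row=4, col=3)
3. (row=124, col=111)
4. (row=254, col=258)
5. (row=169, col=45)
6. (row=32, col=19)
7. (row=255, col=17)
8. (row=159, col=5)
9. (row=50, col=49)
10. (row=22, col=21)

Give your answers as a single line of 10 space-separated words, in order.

(166,63): row=0b10100110, col=0b111111, row AND col = 0b100110 = 38; 38 != 63 -> empty
(4,3): row=0b100, col=0b11, row AND col = 0b0 = 0; 0 != 3 -> empty
(124,111): row=0b1111100, col=0b1101111, row AND col = 0b1101100 = 108; 108 != 111 -> empty
(254,258): col outside [0, 254] -> not filled
(169,45): row=0b10101001, col=0b101101, row AND col = 0b101001 = 41; 41 != 45 -> empty
(32,19): row=0b100000, col=0b10011, row AND col = 0b0 = 0; 0 != 19 -> empty
(255,17): row=0b11111111, col=0b10001, row AND col = 0b10001 = 17; 17 == 17 -> filled
(159,5): row=0b10011111, col=0b101, row AND col = 0b101 = 5; 5 == 5 -> filled
(50,49): row=0b110010, col=0b110001, row AND col = 0b110000 = 48; 48 != 49 -> empty
(22,21): row=0b10110, col=0b10101, row AND col = 0b10100 = 20; 20 != 21 -> empty

Answer: no no no no no no yes yes no no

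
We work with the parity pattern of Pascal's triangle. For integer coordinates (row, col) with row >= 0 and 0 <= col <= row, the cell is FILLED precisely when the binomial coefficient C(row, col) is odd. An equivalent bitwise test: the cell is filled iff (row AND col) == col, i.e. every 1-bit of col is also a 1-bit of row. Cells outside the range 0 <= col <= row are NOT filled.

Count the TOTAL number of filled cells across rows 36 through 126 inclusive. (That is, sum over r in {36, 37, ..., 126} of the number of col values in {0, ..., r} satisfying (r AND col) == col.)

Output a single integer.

r36=100100 pc2: +4 =4
r37=100101 pc3: +8 =12
r38=100110 pc3: +8 =20
r39=100111 pc4: +16 =36
r40=101000 pc2: +4 =40
r41=101001 pc3: +8 =48
r42=101010 pc3: +8 =56
r43=101011 pc4: +16 =72
r44=101100 pc3: +8 =80
r45=101101 pc4: +16 =96
r46=101110 pc4: +16 =112
r47=101111 pc5: +32 =144
r48=110000 pc2: +4 =148
r49=110001 pc3: +8 =156
r50=110010 pc3: +8 =164
r51=110011 pc4: +16 =180
r52=110100 pc3: +8 =188
r53=110101 pc4: +16 =204
r54=110110 pc4: +16 =220
r55=110111 pc5: +32 =252
r56=111000 pc3: +8 =260
r57=111001 pc4: +16 =276
r58=111010 pc4: +16 =292
r59=111011 pc5: +32 =324
r60=111100 pc4: +16 =340
r61=111101 pc5: +32 =372
r62=111110 pc5: +32 =404
r63=111111 pc6: +64 =468
r64=1000000 pc1: +2 =470
r65=1000001 pc2: +4 =474
r66=1000010 pc2: +4 =478
r67=1000011 pc3: +8 =486
r68=1000100 pc2: +4 =490
r69=1000101 pc3: +8 =498
r70=1000110 pc3: +8 =506
r71=1000111 pc4: +16 =522
r72=1001000 pc2: +4 =526
r73=1001001 pc3: +8 =534
r74=1001010 pc3: +8 =542
r75=1001011 pc4: +16 =558
r76=1001100 pc3: +8 =566
r77=1001101 pc4: +16 =582
r78=1001110 pc4: +16 =598
r79=1001111 pc5: +32 =630
r80=1010000 pc2: +4 =634
r81=1010001 pc3: +8 =642
r82=1010010 pc3: +8 =650
r83=1010011 pc4: +16 =666
r84=1010100 pc3: +8 =674
r85=1010101 pc4: +16 =690
r86=1010110 pc4: +16 =706
r87=1010111 pc5: +32 =738
r88=1011000 pc3: +8 =746
r89=1011001 pc4: +16 =762
r90=1011010 pc4: +16 =778
r91=1011011 pc5: +32 =810
r92=1011100 pc4: +16 =826
r93=1011101 pc5: +32 =858
r94=1011110 pc5: +32 =890
r95=1011111 pc6: +64 =954
r96=1100000 pc2: +4 =958
r97=1100001 pc3: +8 =966
r98=1100010 pc3: +8 =974
r99=1100011 pc4: +16 =990
r100=1100100 pc3: +8 =998
r101=1100101 pc4: +16 =1014
r102=1100110 pc4: +16 =1030
r103=1100111 pc5: +32 =1062
r104=1101000 pc3: +8 =1070
r105=1101001 pc4: +16 =1086
r106=1101010 pc4: +16 =1102
r107=1101011 pc5: +32 =1134
r108=1101100 pc4: +16 =1150
r109=1101101 pc5: +32 =1182
r110=1101110 pc5: +32 =1214
r111=1101111 pc6: +64 =1278
r112=1110000 pc3: +8 =1286
r113=1110001 pc4: +16 =1302
r114=1110010 pc4: +16 =1318
r115=1110011 pc5: +32 =1350
r116=1110100 pc4: +16 =1366
r117=1110101 pc5: +32 =1398
r118=1110110 pc5: +32 =1430
r119=1110111 pc6: +64 =1494
r120=1111000 pc4: +16 =1510
r121=1111001 pc5: +32 =1542
r122=1111010 pc5: +32 =1574
r123=1111011 pc6: +64 =1638
r124=1111100 pc5: +32 =1670
r125=1111101 pc6: +64 =1734
r126=1111110 pc6: +64 =1798

Answer: 1798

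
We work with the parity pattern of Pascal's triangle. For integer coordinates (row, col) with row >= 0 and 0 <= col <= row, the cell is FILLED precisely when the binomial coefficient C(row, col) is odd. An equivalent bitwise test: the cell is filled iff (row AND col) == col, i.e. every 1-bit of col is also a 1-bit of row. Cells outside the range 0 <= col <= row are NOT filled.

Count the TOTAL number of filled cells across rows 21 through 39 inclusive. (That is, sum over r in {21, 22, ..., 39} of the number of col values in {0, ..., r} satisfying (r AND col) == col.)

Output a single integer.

r21=10101 pc3: +8 =8
r22=10110 pc3: +8 =16
r23=10111 pc4: +16 =32
r24=11000 pc2: +4 =36
r25=11001 pc3: +8 =44
r26=11010 pc3: +8 =52
r27=11011 pc4: +16 =68
r28=11100 pc3: +8 =76
r29=11101 pc4: +16 =92
r30=11110 pc4: +16 =108
r31=11111 pc5: +32 =140
r32=100000 pc1: +2 =142
r33=100001 pc2: +4 =146
r34=100010 pc2: +4 =150
r35=100011 pc3: +8 =158
r36=100100 pc2: +4 =162
r37=100101 pc3: +8 =170
r38=100110 pc3: +8 =178
r39=100111 pc4: +16 =194

Answer: 194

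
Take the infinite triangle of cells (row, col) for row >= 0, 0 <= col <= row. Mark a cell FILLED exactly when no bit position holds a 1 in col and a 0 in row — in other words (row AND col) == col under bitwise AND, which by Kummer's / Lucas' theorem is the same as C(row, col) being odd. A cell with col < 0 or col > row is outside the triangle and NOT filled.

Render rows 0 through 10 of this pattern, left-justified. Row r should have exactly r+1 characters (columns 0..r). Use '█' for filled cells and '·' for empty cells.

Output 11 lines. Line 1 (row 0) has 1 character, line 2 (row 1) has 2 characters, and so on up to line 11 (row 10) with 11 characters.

Answer: █
██
█·█
████
█···█
██··██
█·█·█·█
████████
█·······█
██······██
█·█·····█·█

Derivation:
r0=0: █
r1=1: ██
r2=10: █·█
r3=11: ████
r4=100: █···█
r5=101: ██··██
r6=110: █·█·█·█
r7=111: ████████
r8=1000: █·······█
r9=1001: ██······██
r10=1010: █·█·····█·█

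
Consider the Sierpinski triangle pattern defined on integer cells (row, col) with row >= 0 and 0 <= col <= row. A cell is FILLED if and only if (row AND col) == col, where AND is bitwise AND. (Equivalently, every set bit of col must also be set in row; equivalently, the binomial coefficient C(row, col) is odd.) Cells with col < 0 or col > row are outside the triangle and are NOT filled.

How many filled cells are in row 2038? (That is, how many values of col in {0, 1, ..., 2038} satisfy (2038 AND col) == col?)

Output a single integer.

Answer: 512

Derivation:
2038 in binary = 11111110110
popcount(2038) = number of 1-bits in 11111110110 = 9
A col c satisfies (2038 AND c) == c iff every set bit of c is also set in 2038; each of the 9 set bits of 2038 can independently be on or off in c.
count = 2^9 = 512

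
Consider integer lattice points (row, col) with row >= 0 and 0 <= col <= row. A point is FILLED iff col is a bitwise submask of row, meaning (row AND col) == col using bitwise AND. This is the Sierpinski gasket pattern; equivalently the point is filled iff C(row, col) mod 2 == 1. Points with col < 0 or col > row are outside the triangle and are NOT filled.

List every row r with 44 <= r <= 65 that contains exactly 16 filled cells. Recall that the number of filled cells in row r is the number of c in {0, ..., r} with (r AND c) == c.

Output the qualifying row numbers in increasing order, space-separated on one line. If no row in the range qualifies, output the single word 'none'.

Answer: 45 46 51 53 54 57 58 60

Derivation:
Row r has 2^popcount(r) filled cells, so we need popcount(r) = log2(16) = 4.
Scan r = 44..65 and keep those with exactly 4 one-bits:
r=44=101100 popcount=3 -> skip
r=45=101101 popcount=4 -> KEEP
r=46=101110 popcount=4 -> KEEP
r=47=101111 popcount=5 -> skip
r=48=110000 popcount=2 -> skip
r=49=110001 popcount=3 -> skip
r=50=110010 popcount=3 -> skip
r=51=110011 popcount=4 -> KEEP
r=52=110100 popcount=3 -> skip
r=53=110101 popcount=4 -> KEEP
r=54=110110 popcount=4 -> KEEP
r=55=110111 popcount=5 -> skip
r=56=111000 popcount=3 -> skip
r=57=111001 popcount=4 -> KEEP
r=58=111010 popcount=4 -> KEEP
r=59=111011 popcount=5 -> skip
r=60=111100 popcount=4 -> KEEP
r=61=111101 popcount=5 -> skip
r=62=111110 popcount=5 -> skip
r=63=111111 popcount=6 -> skip
r=64=1000000 popcount=1 -> skip
r=65=1000001 popcount=2 -> skip
Kept rows: 45 46 51 53 54 57 58 60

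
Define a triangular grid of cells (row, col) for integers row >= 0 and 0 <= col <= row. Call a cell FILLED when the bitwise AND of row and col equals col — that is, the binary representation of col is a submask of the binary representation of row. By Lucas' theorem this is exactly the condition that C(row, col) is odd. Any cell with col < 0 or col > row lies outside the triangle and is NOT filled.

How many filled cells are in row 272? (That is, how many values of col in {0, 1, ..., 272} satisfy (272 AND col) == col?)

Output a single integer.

Answer: 4

Derivation:
272 in binary = 100010000
popcount(272) = number of 1-bits in 100010000 = 2
A col c satisfies (272 AND c) == c iff every set bit of c is also set in 272; each of the 2 set bits of 272 can independently be on or off in c.
count = 2^2 = 4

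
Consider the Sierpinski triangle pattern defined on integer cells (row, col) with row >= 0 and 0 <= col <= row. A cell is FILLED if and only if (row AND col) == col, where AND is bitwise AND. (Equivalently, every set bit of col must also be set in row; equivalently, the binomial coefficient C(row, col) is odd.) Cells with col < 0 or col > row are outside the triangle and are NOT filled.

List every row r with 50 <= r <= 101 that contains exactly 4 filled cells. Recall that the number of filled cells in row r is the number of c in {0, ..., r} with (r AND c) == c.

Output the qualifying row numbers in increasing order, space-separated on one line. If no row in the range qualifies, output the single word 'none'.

Answer: 65 66 68 72 80 96

Derivation:
Row r has 2^popcount(r) filled cells, so we need popcount(r) = log2(4) = 2.
Scan r = 50..101 and keep those with exactly 2 one-bits:
r=50=110010 popcount=3 -> skip
r=51=110011 popcount=4 -> skip
r=52=110100 popcount=3 -> skip
r=53=110101 popcount=4 -> skip
r=54=110110 popcount=4 -> skip
r=55=110111 popcount=5 -> skip
r=56=111000 popcount=3 -> skip
r=57=111001 popcount=4 -> skip
r=58=111010 popcount=4 -> skip
r=59=111011 popcount=5 -> skip
r=60=111100 popcount=4 -> skip
r=61=111101 popcount=5 -> skip
r=62=111110 popcount=5 -> skip
r=63=111111 popcount=6 -> skip
r=64=1000000 popcount=1 -> skip
r=65=1000001 popcount=2 -> KEEP
r=66=1000010 popcount=2 -> KEEP
r=67=1000011 popcount=3 -> skip
r=68=1000100 popcount=2 -> KEEP
r=69=1000101 popcount=3 -> skip
r=70=1000110 popcount=3 -> skip
r=71=1000111 popcount=4 -> skip
r=72=1001000 popcount=2 -> KEEP
r=73=1001001 popcount=3 -> skip
r=74=1001010 popcount=3 -> skip
r=75=1001011 popcount=4 -> skip
r=76=1001100 popcount=3 -> skip
r=77=1001101 popcount=4 -> skip
r=78=1001110 popcount=4 -> skip
r=79=1001111 popcount=5 -> skip
r=80=1010000 popcount=2 -> KEEP
r=81=1010001 popcount=3 -> skip
r=82=1010010 popcount=3 -> skip
r=83=1010011 popcount=4 -> skip
r=84=1010100 popcount=3 -> skip
r=85=1010101 popcount=4 -> skip
r=86=1010110 popcount=4 -> skip
r=87=1010111 popcount=5 -> skip
r=88=1011000 popcount=3 -> skip
r=89=1011001 popcount=4 -> skip
r=90=1011010 popcount=4 -> skip
r=91=1011011 popcount=5 -> skip
r=92=1011100 popcount=4 -> skip
r=93=1011101 popcount=5 -> skip
r=94=1011110 popcount=5 -> skip
r=95=1011111 popcount=6 -> skip
r=96=1100000 popcount=2 -> KEEP
r=97=1100001 popcount=3 -> skip
r=98=1100010 popcount=3 -> skip
r=99=1100011 popcount=4 -> skip
r=100=1100100 popcount=3 -> skip
r=101=1100101 popcount=4 -> skip
Kept rows: 65 66 68 72 80 96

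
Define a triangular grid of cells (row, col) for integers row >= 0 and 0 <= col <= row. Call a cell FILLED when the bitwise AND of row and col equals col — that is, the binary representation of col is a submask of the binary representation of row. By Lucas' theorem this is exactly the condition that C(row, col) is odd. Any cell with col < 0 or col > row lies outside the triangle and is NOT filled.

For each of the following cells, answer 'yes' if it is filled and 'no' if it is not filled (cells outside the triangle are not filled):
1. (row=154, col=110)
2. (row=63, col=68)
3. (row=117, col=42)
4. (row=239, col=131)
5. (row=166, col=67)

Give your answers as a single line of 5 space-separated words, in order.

Answer: no no no yes no

Derivation:
(154,110): row=0b10011010, col=0b1101110, row AND col = 0b1010 = 10; 10 != 110 -> empty
(63,68): col outside [0, 63] -> not filled
(117,42): row=0b1110101, col=0b101010, row AND col = 0b100000 = 32; 32 != 42 -> empty
(239,131): row=0b11101111, col=0b10000011, row AND col = 0b10000011 = 131; 131 == 131 -> filled
(166,67): row=0b10100110, col=0b1000011, row AND col = 0b10 = 2; 2 != 67 -> empty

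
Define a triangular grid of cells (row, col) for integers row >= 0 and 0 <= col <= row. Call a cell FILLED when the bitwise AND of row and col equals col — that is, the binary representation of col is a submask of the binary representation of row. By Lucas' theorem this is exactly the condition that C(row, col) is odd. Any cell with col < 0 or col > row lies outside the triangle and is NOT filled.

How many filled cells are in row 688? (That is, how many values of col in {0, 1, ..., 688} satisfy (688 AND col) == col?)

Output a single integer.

688 in binary = 1010110000
popcount(688) = number of 1-bits in 1010110000 = 4
A col c satisfies (688 AND c) == c iff every set bit of c is also set in 688; each of the 4 set bits of 688 can independently be on or off in c.
count = 2^4 = 16

Answer: 16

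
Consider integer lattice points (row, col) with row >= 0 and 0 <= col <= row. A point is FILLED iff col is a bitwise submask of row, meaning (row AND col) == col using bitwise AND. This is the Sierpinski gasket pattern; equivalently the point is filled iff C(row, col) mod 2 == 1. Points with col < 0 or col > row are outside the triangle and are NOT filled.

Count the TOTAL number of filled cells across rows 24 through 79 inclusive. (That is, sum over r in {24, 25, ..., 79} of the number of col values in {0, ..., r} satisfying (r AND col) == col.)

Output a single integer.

r24=11000 pc2: +4 =4
r25=11001 pc3: +8 =12
r26=11010 pc3: +8 =20
r27=11011 pc4: +16 =36
r28=11100 pc3: +8 =44
r29=11101 pc4: +16 =60
r30=11110 pc4: +16 =76
r31=11111 pc5: +32 =108
r32=100000 pc1: +2 =110
r33=100001 pc2: +4 =114
r34=100010 pc2: +4 =118
r35=100011 pc3: +8 =126
r36=100100 pc2: +4 =130
r37=100101 pc3: +8 =138
r38=100110 pc3: +8 =146
r39=100111 pc4: +16 =162
r40=101000 pc2: +4 =166
r41=101001 pc3: +8 =174
r42=101010 pc3: +8 =182
r43=101011 pc4: +16 =198
r44=101100 pc3: +8 =206
r45=101101 pc4: +16 =222
r46=101110 pc4: +16 =238
r47=101111 pc5: +32 =270
r48=110000 pc2: +4 =274
r49=110001 pc3: +8 =282
r50=110010 pc3: +8 =290
r51=110011 pc4: +16 =306
r52=110100 pc3: +8 =314
r53=110101 pc4: +16 =330
r54=110110 pc4: +16 =346
r55=110111 pc5: +32 =378
r56=111000 pc3: +8 =386
r57=111001 pc4: +16 =402
r58=111010 pc4: +16 =418
r59=111011 pc5: +32 =450
r60=111100 pc4: +16 =466
r61=111101 pc5: +32 =498
r62=111110 pc5: +32 =530
r63=111111 pc6: +64 =594
r64=1000000 pc1: +2 =596
r65=1000001 pc2: +4 =600
r66=1000010 pc2: +4 =604
r67=1000011 pc3: +8 =612
r68=1000100 pc2: +4 =616
r69=1000101 pc3: +8 =624
r70=1000110 pc3: +8 =632
r71=1000111 pc4: +16 =648
r72=1001000 pc2: +4 =652
r73=1001001 pc3: +8 =660
r74=1001010 pc3: +8 =668
r75=1001011 pc4: +16 =684
r76=1001100 pc3: +8 =692
r77=1001101 pc4: +16 =708
r78=1001110 pc4: +16 =724
r79=1001111 pc5: +32 =756

Answer: 756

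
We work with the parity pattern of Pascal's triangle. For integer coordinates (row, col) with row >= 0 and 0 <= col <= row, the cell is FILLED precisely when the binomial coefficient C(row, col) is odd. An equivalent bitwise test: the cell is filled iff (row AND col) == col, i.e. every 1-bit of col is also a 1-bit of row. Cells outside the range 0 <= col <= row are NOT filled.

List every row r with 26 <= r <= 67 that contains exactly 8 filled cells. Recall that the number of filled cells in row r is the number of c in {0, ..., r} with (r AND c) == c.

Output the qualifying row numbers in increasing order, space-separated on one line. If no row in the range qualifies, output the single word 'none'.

Answer: 26 28 35 37 38 41 42 44 49 50 52 56 67

Derivation:
Row r has 2^popcount(r) filled cells, so we need popcount(r) = log2(8) = 3.
Scan r = 26..67 and keep those with exactly 3 one-bits:
r=26=11010 popcount=3 -> KEEP
r=27=11011 popcount=4 -> skip
r=28=11100 popcount=3 -> KEEP
r=29=11101 popcount=4 -> skip
r=30=11110 popcount=4 -> skip
r=31=11111 popcount=5 -> skip
r=32=100000 popcount=1 -> skip
r=33=100001 popcount=2 -> skip
r=34=100010 popcount=2 -> skip
r=35=100011 popcount=3 -> KEEP
r=36=100100 popcount=2 -> skip
r=37=100101 popcount=3 -> KEEP
r=38=100110 popcount=3 -> KEEP
r=39=100111 popcount=4 -> skip
r=40=101000 popcount=2 -> skip
r=41=101001 popcount=3 -> KEEP
r=42=101010 popcount=3 -> KEEP
r=43=101011 popcount=4 -> skip
r=44=101100 popcount=3 -> KEEP
r=45=101101 popcount=4 -> skip
r=46=101110 popcount=4 -> skip
r=47=101111 popcount=5 -> skip
r=48=110000 popcount=2 -> skip
r=49=110001 popcount=3 -> KEEP
r=50=110010 popcount=3 -> KEEP
r=51=110011 popcount=4 -> skip
r=52=110100 popcount=3 -> KEEP
r=53=110101 popcount=4 -> skip
r=54=110110 popcount=4 -> skip
r=55=110111 popcount=5 -> skip
r=56=111000 popcount=3 -> KEEP
r=57=111001 popcount=4 -> skip
r=58=111010 popcount=4 -> skip
r=59=111011 popcount=5 -> skip
r=60=111100 popcount=4 -> skip
r=61=111101 popcount=5 -> skip
r=62=111110 popcount=5 -> skip
r=63=111111 popcount=6 -> skip
r=64=1000000 popcount=1 -> skip
r=65=1000001 popcount=2 -> skip
r=66=1000010 popcount=2 -> skip
r=67=1000011 popcount=3 -> KEEP
Kept rows: 26 28 35 37 38 41 42 44 49 50 52 56 67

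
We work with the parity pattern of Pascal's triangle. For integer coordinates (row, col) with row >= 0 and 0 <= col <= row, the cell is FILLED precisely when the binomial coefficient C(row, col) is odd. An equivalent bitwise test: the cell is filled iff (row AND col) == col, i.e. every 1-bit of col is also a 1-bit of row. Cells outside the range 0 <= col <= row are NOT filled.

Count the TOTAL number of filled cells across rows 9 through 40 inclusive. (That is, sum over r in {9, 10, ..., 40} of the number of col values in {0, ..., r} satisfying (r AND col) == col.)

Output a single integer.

Answer: 272

Derivation:
r9=1001 pc2: +4 =4
r10=1010 pc2: +4 =8
r11=1011 pc3: +8 =16
r12=1100 pc2: +4 =20
r13=1101 pc3: +8 =28
r14=1110 pc3: +8 =36
r15=1111 pc4: +16 =52
r16=10000 pc1: +2 =54
r17=10001 pc2: +4 =58
r18=10010 pc2: +4 =62
r19=10011 pc3: +8 =70
r20=10100 pc2: +4 =74
r21=10101 pc3: +8 =82
r22=10110 pc3: +8 =90
r23=10111 pc4: +16 =106
r24=11000 pc2: +4 =110
r25=11001 pc3: +8 =118
r26=11010 pc3: +8 =126
r27=11011 pc4: +16 =142
r28=11100 pc3: +8 =150
r29=11101 pc4: +16 =166
r30=11110 pc4: +16 =182
r31=11111 pc5: +32 =214
r32=100000 pc1: +2 =216
r33=100001 pc2: +4 =220
r34=100010 pc2: +4 =224
r35=100011 pc3: +8 =232
r36=100100 pc2: +4 =236
r37=100101 pc3: +8 =244
r38=100110 pc3: +8 =252
r39=100111 pc4: +16 =268
r40=101000 pc2: +4 =272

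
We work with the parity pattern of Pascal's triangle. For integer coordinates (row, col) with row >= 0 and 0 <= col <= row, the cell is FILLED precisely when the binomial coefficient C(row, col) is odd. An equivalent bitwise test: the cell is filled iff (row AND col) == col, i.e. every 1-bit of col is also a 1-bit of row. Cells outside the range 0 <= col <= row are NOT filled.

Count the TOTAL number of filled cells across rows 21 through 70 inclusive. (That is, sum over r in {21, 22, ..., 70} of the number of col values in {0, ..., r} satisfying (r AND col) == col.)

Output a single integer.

Answer: 664

Derivation:
r21=10101 pc3: +8 =8
r22=10110 pc3: +8 =16
r23=10111 pc4: +16 =32
r24=11000 pc2: +4 =36
r25=11001 pc3: +8 =44
r26=11010 pc3: +8 =52
r27=11011 pc4: +16 =68
r28=11100 pc3: +8 =76
r29=11101 pc4: +16 =92
r30=11110 pc4: +16 =108
r31=11111 pc5: +32 =140
r32=100000 pc1: +2 =142
r33=100001 pc2: +4 =146
r34=100010 pc2: +4 =150
r35=100011 pc3: +8 =158
r36=100100 pc2: +4 =162
r37=100101 pc3: +8 =170
r38=100110 pc3: +8 =178
r39=100111 pc4: +16 =194
r40=101000 pc2: +4 =198
r41=101001 pc3: +8 =206
r42=101010 pc3: +8 =214
r43=101011 pc4: +16 =230
r44=101100 pc3: +8 =238
r45=101101 pc4: +16 =254
r46=101110 pc4: +16 =270
r47=101111 pc5: +32 =302
r48=110000 pc2: +4 =306
r49=110001 pc3: +8 =314
r50=110010 pc3: +8 =322
r51=110011 pc4: +16 =338
r52=110100 pc3: +8 =346
r53=110101 pc4: +16 =362
r54=110110 pc4: +16 =378
r55=110111 pc5: +32 =410
r56=111000 pc3: +8 =418
r57=111001 pc4: +16 =434
r58=111010 pc4: +16 =450
r59=111011 pc5: +32 =482
r60=111100 pc4: +16 =498
r61=111101 pc5: +32 =530
r62=111110 pc5: +32 =562
r63=111111 pc6: +64 =626
r64=1000000 pc1: +2 =628
r65=1000001 pc2: +4 =632
r66=1000010 pc2: +4 =636
r67=1000011 pc3: +8 =644
r68=1000100 pc2: +4 =648
r69=1000101 pc3: +8 =656
r70=1000110 pc3: +8 =664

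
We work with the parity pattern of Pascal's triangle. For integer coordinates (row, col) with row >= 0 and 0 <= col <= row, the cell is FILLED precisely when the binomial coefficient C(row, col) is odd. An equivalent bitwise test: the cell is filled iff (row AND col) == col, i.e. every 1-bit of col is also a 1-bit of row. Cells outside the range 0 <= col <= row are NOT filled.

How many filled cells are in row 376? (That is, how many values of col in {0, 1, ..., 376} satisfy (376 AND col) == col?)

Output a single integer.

376 in binary = 101111000
popcount(376) = number of 1-bits in 101111000 = 5
A col c satisfies (376 AND c) == c iff every set bit of c is also set in 376; each of the 5 set bits of 376 can independently be on or off in c.
count = 2^5 = 32

Answer: 32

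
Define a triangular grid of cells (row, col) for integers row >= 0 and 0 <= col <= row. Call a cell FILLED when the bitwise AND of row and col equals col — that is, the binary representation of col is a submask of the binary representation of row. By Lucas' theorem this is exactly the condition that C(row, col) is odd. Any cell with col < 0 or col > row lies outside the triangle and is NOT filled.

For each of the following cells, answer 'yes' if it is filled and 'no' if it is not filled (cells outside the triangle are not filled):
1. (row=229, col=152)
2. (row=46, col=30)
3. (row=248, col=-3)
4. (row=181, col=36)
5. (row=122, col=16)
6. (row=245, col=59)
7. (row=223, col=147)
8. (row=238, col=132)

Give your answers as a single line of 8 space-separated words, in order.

Answer: no no no yes yes no yes yes

Derivation:
(229,152): row=0b11100101, col=0b10011000, row AND col = 0b10000000 = 128; 128 != 152 -> empty
(46,30): row=0b101110, col=0b11110, row AND col = 0b1110 = 14; 14 != 30 -> empty
(248,-3): col outside [0, 248] -> not filled
(181,36): row=0b10110101, col=0b100100, row AND col = 0b100100 = 36; 36 == 36 -> filled
(122,16): row=0b1111010, col=0b10000, row AND col = 0b10000 = 16; 16 == 16 -> filled
(245,59): row=0b11110101, col=0b111011, row AND col = 0b110001 = 49; 49 != 59 -> empty
(223,147): row=0b11011111, col=0b10010011, row AND col = 0b10010011 = 147; 147 == 147 -> filled
(238,132): row=0b11101110, col=0b10000100, row AND col = 0b10000100 = 132; 132 == 132 -> filled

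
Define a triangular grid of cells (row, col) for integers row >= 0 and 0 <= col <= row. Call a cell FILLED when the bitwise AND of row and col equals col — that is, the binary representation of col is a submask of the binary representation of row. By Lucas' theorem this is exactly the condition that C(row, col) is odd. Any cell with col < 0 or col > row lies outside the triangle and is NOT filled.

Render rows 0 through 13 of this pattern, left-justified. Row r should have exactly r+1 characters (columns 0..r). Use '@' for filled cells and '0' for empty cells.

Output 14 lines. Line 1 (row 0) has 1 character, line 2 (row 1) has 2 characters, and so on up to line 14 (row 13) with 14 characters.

r0=0: @
r1=1: @@
r2=10: @0@
r3=11: @@@@
r4=100: @000@
r5=101: @@00@@
r6=110: @0@0@0@
r7=111: @@@@@@@@
r8=1000: @0000000@
r9=1001: @@000000@@
r10=1010: @0@00000@0@
r11=1011: @@@@0000@@@@
r12=1100: @000@000@000@
r13=1101: @@00@@00@@00@@

Answer: @
@@
@0@
@@@@
@000@
@@00@@
@0@0@0@
@@@@@@@@
@0000000@
@@000000@@
@0@00000@0@
@@@@0000@@@@
@000@000@000@
@@00@@00@@00@@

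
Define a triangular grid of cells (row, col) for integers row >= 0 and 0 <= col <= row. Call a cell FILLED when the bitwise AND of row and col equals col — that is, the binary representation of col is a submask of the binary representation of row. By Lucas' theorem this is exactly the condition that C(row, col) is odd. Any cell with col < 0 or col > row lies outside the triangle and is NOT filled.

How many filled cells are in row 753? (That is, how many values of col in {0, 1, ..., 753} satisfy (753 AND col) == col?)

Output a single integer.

Answer: 64

Derivation:
753 in binary = 1011110001
popcount(753) = number of 1-bits in 1011110001 = 6
A col c satisfies (753 AND c) == c iff every set bit of c is also set in 753; each of the 6 set bits of 753 can independently be on or off in c.
count = 2^6 = 64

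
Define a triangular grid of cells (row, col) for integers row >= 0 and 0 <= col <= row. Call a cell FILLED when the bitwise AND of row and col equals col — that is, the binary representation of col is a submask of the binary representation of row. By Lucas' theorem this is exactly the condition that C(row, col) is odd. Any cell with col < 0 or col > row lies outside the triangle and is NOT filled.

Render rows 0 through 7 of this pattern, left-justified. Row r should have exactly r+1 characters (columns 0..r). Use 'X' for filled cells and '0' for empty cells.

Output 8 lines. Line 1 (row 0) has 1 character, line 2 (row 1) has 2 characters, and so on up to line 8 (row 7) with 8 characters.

Answer: X
XX
X0X
XXXX
X000X
XX00XX
X0X0X0X
XXXXXXXX

Derivation:
r0=0: X
r1=1: XX
r2=10: X0X
r3=11: XXXX
r4=100: X000X
r5=101: XX00XX
r6=110: X0X0X0X
r7=111: XXXXXXXX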